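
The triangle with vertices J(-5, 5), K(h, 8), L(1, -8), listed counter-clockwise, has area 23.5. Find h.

-10

Write out the shoelace sum; only the two edges meeting at K involve h:
2·Area = [((-5)·8 − h·5) + (h·(-8) − 1·8)] + -35
       = -13·h + -83 = 47
⇒ h = -10.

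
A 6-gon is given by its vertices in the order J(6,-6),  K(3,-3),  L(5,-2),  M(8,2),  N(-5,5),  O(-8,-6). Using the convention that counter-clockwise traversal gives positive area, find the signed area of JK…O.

Apply Gauss's area formula: 2A = Σ (x_i·y_{i+1} − x_{i+1}·y_i), indices taken mod 6.
Cross-terms: 0, 9, 26, 50, 70, 84  ⇒  Σ = 239
Signed area = Σ/2 = 119.5 (positive ⇒ counter-clockwise traversal).

119.5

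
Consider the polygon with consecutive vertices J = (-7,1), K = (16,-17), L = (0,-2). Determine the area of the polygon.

28.5

Cross-terms: 103, -32, -14  ⇒  Σ = 57
Area = |Σ|/2 = 28.5.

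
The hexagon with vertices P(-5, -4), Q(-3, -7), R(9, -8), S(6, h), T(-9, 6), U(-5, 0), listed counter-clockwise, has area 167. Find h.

The doubled signed area Σ (x_i y_{i+1} − x_{i+1} y_i) is linear in h.
With h=0 it equals 244; the coefficient of h is 18 (from the two edges through S).
So 18·h + 244 = 2·167 = 334 ⇒ h = 5.

5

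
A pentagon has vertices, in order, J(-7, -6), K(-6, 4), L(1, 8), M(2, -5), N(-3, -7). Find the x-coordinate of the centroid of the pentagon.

-456/197

Apply the surveyor's formula. First the cross-terms c_i = x_i·y_{i+1} − x_{i+1}·y_i:
  -64, -52, -21, -29, -31  ⇒  2A = -197, A = -98.5.
Then Σ (x_i + x_{i+1})·c_i = 1368, so x̄ = 1368 / (6·(-98.5)) = -456/197.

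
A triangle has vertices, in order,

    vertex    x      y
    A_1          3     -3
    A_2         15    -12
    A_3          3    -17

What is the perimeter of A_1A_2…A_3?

|A_1A_2| = √((12)² + (-9)²) = √225 = 15
|A_2A_3| = √((-12)² + (-5)²) = √169 = 13
|A_3A_1| = √((0)² + (14)²) = √196 = 14
Perimeter = 15 + 13 + 14 = 42.

42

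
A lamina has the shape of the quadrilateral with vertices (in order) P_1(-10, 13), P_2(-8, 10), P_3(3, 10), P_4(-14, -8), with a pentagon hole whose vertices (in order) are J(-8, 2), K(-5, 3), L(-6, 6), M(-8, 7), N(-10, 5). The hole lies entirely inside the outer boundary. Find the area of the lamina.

Outer boundary:
Σ = (4) + (-110) + (116) + (-262) = -252
Area = |Σ|/2 = 126.
Hole:
Apply the surveyor's formula: 2A = Σ (x_i·y_{i+1} − x_{i+1}·y_i), indices taken mod 5.
Σ = (-14) + (-12) + (6) + (30) + (20) = 30
Area = |Σ|/2 = 15.
Net area = 126 − 15 = 111.

111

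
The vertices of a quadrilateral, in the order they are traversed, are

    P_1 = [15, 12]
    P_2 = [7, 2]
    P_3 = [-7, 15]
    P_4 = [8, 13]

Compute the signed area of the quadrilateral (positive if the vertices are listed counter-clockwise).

Σ = (-54) + (119) + (-211) + (-99) = -245
Signed area = Σ/2 = -122.5 (negative ⇒ clockwise traversal).

-122.5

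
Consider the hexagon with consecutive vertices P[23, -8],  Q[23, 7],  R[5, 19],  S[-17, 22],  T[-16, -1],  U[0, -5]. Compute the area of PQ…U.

872

Apply the surveyor's formula: 2A = Σ (x_i·y_{i+1} − x_{i+1}·y_i), indices taken mod 6.
Σ = (345) + (402) + (433) + (369) + (80) + (115) = 1744
Area = |Σ|/2 = 872.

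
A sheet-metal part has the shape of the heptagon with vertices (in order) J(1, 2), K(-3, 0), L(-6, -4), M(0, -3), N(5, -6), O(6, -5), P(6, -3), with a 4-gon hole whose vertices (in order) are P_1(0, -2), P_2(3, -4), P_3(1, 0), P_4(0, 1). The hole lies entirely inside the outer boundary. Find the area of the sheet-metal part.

Outer boundary:
Apply the shoelace formula: 2A = Σ (x_i·y_{i+1} − x_{i+1}·y_i), indices taken mod 7.
Σ = (6) + (12) + (18) + (15) + (11) + (12) + (15) = 89
Area = |Σ|/2 = 44.5.
Hole:
Apply the shoelace formula: 2A = Σ (x_i·y_{i+1} − x_{i+1}·y_i), indices taken mod 4.
Σ = (6) + (4) + (1) + (0) = 11
Area = |Σ|/2 = 5.5.
Net area = 44.5 − 5.5 = 39.

39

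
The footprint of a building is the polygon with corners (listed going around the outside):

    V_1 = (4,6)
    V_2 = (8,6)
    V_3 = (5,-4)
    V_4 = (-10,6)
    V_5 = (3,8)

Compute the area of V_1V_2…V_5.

104

Σ = (-24) + (-62) + (-10) + (-98) + (-14) = -208
Area = |Σ|/2 = 104.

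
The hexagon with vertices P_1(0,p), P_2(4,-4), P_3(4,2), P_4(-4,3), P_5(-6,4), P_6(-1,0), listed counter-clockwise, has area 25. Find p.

0

Write out the shoelace sum; only the two edges meeting at P_1 involve p:
2·Area = [((-1)·p − 0·0) + (0·(-4) − 4·p)] + 50
       = -5·p + 50 = 50
⇒ p = 0.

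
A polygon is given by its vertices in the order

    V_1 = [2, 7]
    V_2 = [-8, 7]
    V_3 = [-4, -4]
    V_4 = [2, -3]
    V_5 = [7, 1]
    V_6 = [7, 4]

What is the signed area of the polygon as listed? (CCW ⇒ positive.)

Σ = (70) + (60) + (20) + (23) + (21) + (41) = 235
Signed area = Σ/2 = 117.5 (positive ⇒ counter-clockwise traversal).

117.5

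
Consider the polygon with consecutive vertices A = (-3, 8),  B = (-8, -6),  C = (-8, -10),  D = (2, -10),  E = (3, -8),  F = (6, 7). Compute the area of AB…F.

183

Σ = (82) + (32) + (100) + (14) + (69) + (69) = 366
Area = |Σ|/2 = 183.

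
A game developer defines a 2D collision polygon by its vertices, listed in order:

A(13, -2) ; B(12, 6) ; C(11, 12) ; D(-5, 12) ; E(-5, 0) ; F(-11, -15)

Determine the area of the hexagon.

362

Apply the shoelace formula: 2A = Σ (x_i·y_{i+1} − x_{i+1}·y_i), indices taken mod 6.
A→B: (13)(6) − (12)(-2) = 102
B→C: (12)(12) − (11)(6) = 78
C→D: (11)(12) − (-5)(12) = 192
D→E: (-5)(0) − (-5)(12) = 60
E→F: (-5)(-15) − (-11)(0) = 75
F→A: (-11)(-2) − (13)(-15) = 217
Σ = 724
Area = |Σ|/2 = 362.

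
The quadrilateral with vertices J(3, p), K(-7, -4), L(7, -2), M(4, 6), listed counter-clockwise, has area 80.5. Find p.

9

Write out the shoelace sum; only the two edges meeting at J involve p:
2·Area = [(4·p − 3·6) + (3·(-4) − (-7)·p)] + 92
       = 11·p + 62 = 161
⇒ p = 9.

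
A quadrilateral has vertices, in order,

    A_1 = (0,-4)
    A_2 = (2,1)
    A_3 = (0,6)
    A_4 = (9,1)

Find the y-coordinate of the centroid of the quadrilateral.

1

Apply the shoelace formula. First the cross-terms c_i = x_i·y_{i+1} − x_{i+1}·y_i:
  8, 12, -54, -36  ⇒  2A = -70, A = -35.
Then Σ (y_i + y_{i+1})·c_i = -210, so ȳ = -210 / (6·(-35)) = 1.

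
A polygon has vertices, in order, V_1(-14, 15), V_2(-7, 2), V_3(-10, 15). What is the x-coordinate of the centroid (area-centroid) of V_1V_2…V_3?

-31/3

Apply the shoelace formula. First the cross-terms c_i = x_i·y_{i+1} − x_{i+1}·y_i:
  77, -85, 60  ⇒  2A = 52, A = 26.
Then Σ (x_i + x_{i+1})·c_i = -1612, so x̄ = -1612 / (6·26) = -31/3.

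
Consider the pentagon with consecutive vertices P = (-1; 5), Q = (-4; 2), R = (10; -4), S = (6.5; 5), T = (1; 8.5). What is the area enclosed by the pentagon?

76.875

Σ = (18) + (-4) + (76) + (50.25) + (13.5) = 153.75
Area = |Σ|/2 = 76.875.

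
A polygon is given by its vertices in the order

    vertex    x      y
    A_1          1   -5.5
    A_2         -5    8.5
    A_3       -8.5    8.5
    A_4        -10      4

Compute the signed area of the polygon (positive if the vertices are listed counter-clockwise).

56.375

Σ = (-19) + (29.75) + (51) + (51) = 112.75
Signed area = Σ/2 = 56.375 (positive ⇒ counter-clockwise traversal).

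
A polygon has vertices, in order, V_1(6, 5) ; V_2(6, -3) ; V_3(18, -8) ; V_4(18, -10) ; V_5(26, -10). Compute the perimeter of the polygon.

56

|V_1V_2| = √((0)² + (-8)²) = √64 = 8
|V_2V_3| = √((12)² + (-5)²) = √169 = 13
|V_3V_4| = √((0)² + (-2)²) = √4 = 2
|V_4V_5| = √((8)² + (0)²) = √64 = 8
|V_5V_1| = √((-20)² + (15)²) = √625 = 25
Perimeter = 8 + 13 + 2 + 8 + 25 = 56.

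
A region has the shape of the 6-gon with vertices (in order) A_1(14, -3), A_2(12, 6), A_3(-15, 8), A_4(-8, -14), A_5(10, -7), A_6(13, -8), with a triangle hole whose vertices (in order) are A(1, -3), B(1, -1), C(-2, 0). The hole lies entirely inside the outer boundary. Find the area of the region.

Outer boundary:
Apply the surveyor's formula: 2A = Σ (x_i·y_{i+1} − x_{i+1}·y_i), indices taken mod 6.
A_1→A_2: (14)(6) − (12)(-3) = 120
A_2→A_3: (12)(8) − (-15)(6) = 186
A_3→A_4: (-15)(-14) − (-8)(8) = 274
A_4→A_5: (-8)(-7) − (10)(-14) = 196
A_5→A_6: (10)(-8) − (13)(-7) = 11
A_6→A_1: (13)(-3) − (14)(-8) = 73
Σ = 860
Area = |Σ|/2 = 430.
Hole:
A→B: (1)(-1) − (1)(-3) = 2
B→C: (1)(0) − (-2)(-1) = -2
C→A: (-2)(-3) − (1)(0) = 6
Σ = 6
Area = |Σ|/2 = 3.
Net area = 430 − 3 = 427.

427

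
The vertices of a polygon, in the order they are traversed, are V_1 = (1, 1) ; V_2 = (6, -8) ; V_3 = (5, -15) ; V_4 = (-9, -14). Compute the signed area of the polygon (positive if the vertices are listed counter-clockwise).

Apply Gauss's area formula: 2A = Σ (x_i·y_{i+1} − x_{i+1}·y_i), indices taken mod 4.
Σ = (-14) + (-50) + (-205) + (5) = -264
Signed area = Σ/2 = -132 (negative ⇒ clockwise traversal).

-132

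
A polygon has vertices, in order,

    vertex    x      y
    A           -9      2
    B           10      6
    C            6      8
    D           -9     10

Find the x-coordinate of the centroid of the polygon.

Apply Gauss's area formula. First the cross-terms c_i = x_i·y_{i+1} − x_{i+1}·y_i:
  -74, 44, 132, 72  ⇒  2A = 174, A = 87.
Then Σ (x_i + x_{i+1})·c_i = -1062, so x̄ = -1062 / (6·87) = -59/29.

-59/29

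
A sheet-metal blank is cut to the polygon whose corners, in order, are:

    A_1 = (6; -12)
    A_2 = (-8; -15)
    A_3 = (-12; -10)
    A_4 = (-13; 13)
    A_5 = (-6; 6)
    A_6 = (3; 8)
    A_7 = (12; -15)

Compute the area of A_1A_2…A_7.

416.5

A_1→A_2: (6)(-15) − (-8)(-12) = -186
A_2→A_3: (-8)(-10) − (-12)(-15) = -100
A_3→A_4: (-12)(13) − (-13)(-10) = -286
A_4→A_5: (-13)(6) − (-6)(13) = 0
A_5→A_6: (-6)(8) − (3)(6) = -66
A_6→A_7: (3)(-15) − (12)(8) = -141
A_7→A_1: (12)(-12) − (6)(-15) = -54
Σ = -833
Area = |Σ|/2 = 416.5.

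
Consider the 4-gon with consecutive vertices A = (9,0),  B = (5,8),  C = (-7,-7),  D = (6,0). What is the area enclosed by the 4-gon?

Σ = (72) + (21) + (42) + (0) = 135
Area = |Σ|/2 = 67.5.

67.5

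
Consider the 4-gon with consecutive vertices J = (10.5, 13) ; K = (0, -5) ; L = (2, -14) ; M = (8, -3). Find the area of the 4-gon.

Cross-terms: -52.5, 10, 106, 135.5  ⇒  Σ = 199
Area = |Σ|/2 = 99.5.

99.5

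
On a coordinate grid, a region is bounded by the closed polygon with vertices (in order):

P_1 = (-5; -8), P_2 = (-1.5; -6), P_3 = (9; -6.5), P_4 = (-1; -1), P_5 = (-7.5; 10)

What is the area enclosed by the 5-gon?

Cross-terms: 18, 63.75, -15.5, -17.5, 110  ⇒  Σ = 158.75
Area = |Σ|/2 = 79.375.

79.375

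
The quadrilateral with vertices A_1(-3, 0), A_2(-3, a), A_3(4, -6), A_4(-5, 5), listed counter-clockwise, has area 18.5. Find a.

Write out the shoelace sum; only the two edges meeting at A_2 involve a:
2·Area = [((-3)·a − (-3)·0) + ((-3)·(-6) − 4·a)] + 5
       = -7·a + 23 = 37
⇒ a = -2.

-2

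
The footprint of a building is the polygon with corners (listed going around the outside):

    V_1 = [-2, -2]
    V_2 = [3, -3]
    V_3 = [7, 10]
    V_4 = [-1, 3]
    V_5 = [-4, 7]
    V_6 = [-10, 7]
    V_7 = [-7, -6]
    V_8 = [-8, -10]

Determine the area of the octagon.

Apply the shoelace formula: 2A = Σ (x_i·y_{i+1} − x_{i+1}·y_i), indices taken mod 8.
Cross-terms: 12, 51, 31, 5, 42, 109, 22, -4  ⇒  Σ = 268
Area = |Σ|/2 = 134.

134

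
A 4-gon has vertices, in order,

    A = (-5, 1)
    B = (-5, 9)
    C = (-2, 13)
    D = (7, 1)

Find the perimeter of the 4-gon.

40

|AB| = √((0)² + (8)²) = √64 = 8
|BC| = √((3)² + (4)²) = √25 = 5
|CD| = √((9)² + (-12)²) = √225 = 15
|DA| = √((-12)² + (0)²) = √144 = 12
Perimeter = 8 + 5 + 15 + 12 = 40.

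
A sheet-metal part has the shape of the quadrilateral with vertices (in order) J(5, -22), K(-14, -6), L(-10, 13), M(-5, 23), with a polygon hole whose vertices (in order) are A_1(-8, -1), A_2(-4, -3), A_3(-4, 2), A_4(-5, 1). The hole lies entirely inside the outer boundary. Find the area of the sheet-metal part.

Outer boundary:
Apply the shoelace (surveyor's) formula: 2A = Σ (x_i·y_{i+1} − x_{i+1}·y_i), indices taken mod 4.
Σ = (-338) + (-242) + (-165) + (-5) = -750
Area = |Σ|/2 = 375.
Hole:
Σ = (20) + (-20) + (6) + (13) = 19
Area = |Σ|/2 = 9.5.
Net area = 375 − 9.5 = 365.5.

365.5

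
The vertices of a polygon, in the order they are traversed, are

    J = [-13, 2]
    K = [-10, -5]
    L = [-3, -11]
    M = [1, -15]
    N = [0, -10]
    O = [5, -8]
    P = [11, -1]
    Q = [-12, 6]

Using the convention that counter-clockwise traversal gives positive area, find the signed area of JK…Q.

Apply Gauss's area formula: 2A = Σ (x_i·y_{i+1} − x_{i+1}·y_i), indices taken mod 8.
Σ = (85) + (95) + (56) + (-10) + (50) + (83) + (54) + (54) = 467
Signed area = Σ/2 = 233.5 (positive ⇒ counter-clockwise traversal).

233.5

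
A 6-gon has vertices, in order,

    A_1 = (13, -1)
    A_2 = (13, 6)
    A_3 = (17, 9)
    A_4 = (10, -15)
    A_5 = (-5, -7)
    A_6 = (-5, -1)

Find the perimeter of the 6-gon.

78

|A_1A_2| = √((0)² + (7)²) = √49 = 7
|A_2A_3| = √((4)² + (3)²) = √25 = 5
|A_3A_4| = √((-7)² + (-24)²) = √625 = 25
|A_4A_5| = √((-15)² + (8)²) = √289 = 17
|A_5A_6| = √((0)² + (6)²) = √36 = 6
|A_6A_1| = √((18)² + (0)²) = √324 = 18
Perimeter = 7 + 5 + 25 + 17 + 6 + 18 = 78.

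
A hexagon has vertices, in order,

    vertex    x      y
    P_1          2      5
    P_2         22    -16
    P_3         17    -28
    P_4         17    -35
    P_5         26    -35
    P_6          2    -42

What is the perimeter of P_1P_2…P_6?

|P_1P_2| = √((20)² + (-21)²) = √841 = 29
|P_2P_3| = √((-5)² + (-12)²) = √169 = 13
|P_3P_4| = √((0)² + (-7)²) = √49 = 7
|P_4P_5| = √((9)² + (0)²) = √81 = 9
|P_5P_6| = √((-24)² + (-7)²) = √625 = 25
|P_6P_1| = √((0)² + (47)²) = √2209 = 47
Perimeter = 29 + 13 + 7 + 9 + 25 + 47 = 130.

130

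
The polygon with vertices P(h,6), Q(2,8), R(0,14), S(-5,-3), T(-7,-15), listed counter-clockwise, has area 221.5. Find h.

The doubled signed area Σ (x_i y_{i+1} − x_{i+1} y_i) is linear in h.
With h=0 it equals 98; the coefficient of h is 23 (from the two edges through P).
So 23·h + 98 = 2·221.5 = 443 ⇒ h = 15.

15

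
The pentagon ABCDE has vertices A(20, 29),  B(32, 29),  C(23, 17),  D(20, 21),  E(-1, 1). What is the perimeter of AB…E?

|AB| = √((12)² + (0)²) = √144 = 12
|BC| = √((-9)² + (-12)²) = √225 = 15
|CD| = √((-3)² + (4)²) = √25 = 5
|DE| = √((-21)² + (-20)²) = √841 = 29
|EA| = √((21)² + (28)²) = √1225 = 35
Perimeter = 12 + 15 + 5 + 29 + 35 = 96.

96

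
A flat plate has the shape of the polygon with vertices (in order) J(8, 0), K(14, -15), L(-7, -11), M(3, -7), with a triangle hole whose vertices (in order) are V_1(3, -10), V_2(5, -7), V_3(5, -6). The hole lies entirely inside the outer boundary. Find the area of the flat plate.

119.5

Outer boundary:
Apply the shoelace formula: 2A = Σ (x_i·y_{i+1} − x_{i+1}·y_i), indices taken mod 4.
Cross-terms: -120, -259, 82, 56  ⇒  Σ = -241
Area = |Σ|/2 = 120.5.
Hole:
Apply the shoelace (surveyor's) formula: 2A = Σ (x_i·y_{i+1} − x_{i+1}·y_i), indices taken mod 3.
Cross-terms: 29, 5, -32  ⇒  Σ = 2
Area = |Σ|/2 = 1.
Net area = 120.5 − 1 = 119.5.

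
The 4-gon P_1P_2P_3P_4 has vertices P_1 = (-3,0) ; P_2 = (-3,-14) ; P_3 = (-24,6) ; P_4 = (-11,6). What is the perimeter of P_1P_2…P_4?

|P_1P_2| = √((0)² + (-14)²) = √196 = 14
|P_2P_3| = √((-21)² + (20)²) = √841 = 29
|P_3P_4| = √((13)² + (0)²) = √169 = 13
|P_4P_1| = √((8)² + (-6)²) = √100 = 10
Perimeter = 14 + 29 + 13 + 10 = 66.

66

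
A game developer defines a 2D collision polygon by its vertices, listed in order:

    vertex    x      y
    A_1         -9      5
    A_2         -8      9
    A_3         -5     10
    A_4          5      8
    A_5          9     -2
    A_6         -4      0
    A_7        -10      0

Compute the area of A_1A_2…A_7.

Apply the shoelace formula: 2A = Σ (x_i·y_{i+1} − x_{i+1}·y_i), indices taken mod 7.
Σ = (-41) + (-35) + (-90) + (-82) + (-8) + (0) + (-50) = -306
Area = |Σ|/2 = 153.

153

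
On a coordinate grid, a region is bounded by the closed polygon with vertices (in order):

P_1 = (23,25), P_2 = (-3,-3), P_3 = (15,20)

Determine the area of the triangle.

47

Cross-terms: 6, -15, -85  ⇒  Σ = -94
Area = |Σ|/2 = 47.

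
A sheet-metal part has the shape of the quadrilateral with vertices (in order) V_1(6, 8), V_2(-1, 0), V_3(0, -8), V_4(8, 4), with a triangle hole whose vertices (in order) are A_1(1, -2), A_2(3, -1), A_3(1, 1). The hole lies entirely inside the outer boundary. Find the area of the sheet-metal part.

57

Outer boundary:
Apply the shoelace formula: 2A = Σ (x_i·y_{i+1} − x_{i+1}·y_i), indices taken mod 4.
Σ = (8) + (8) + (64) + (40) = 120
Area = |Σ|/2 = 60.
Hole:
Apply the surveyor's formula: 2A = Σ (x_i·y_{i+1} − x_{i+1}·y_i), indices taken mod 3.
Σ = (5) + (4) + (-3) = 6
Area = |Σ|/2 = 3.
Net area = 60 − 3 = 57.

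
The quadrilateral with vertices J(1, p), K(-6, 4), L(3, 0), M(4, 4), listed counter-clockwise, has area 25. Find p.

Write out the shoelace sum; only the two edges meeting at J involve p:
2·Area = [(4·p − 1·4) + (1·4 − (-6)·p)] + 0
       = 10·p + 0 = 50
⇒ p = 5.

5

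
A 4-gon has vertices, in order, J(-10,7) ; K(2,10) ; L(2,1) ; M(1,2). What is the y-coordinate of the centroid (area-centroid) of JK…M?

Apply the surveyor's formula. First the cross-terms c_i = x_i·y_{i+1} − x_{i+1}·y_i:
  -114, -18, 3, 27  ⇒  2A = -102, A = -51.
Then Σ (y_i + y_{i+1})·c_i = -1884, so ȳ = -1884 / (6·(-51)) = 314/51.

314/51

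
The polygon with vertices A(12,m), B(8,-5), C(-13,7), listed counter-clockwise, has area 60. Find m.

Write out the shoelace sum; only the two edges meeting at A involve m:
2·Area = [((-13)·m − 12·7) + (12·(-5) − 8·m)] + -9
       = -21·m + -153 = 120
⇒ m = -13.

-13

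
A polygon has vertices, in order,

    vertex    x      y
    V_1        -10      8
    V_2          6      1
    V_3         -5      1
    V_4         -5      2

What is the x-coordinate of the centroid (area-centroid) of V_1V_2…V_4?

-593/216

Apply the surveyor's formula. First the cross-terms c_i = x_i·y_{i+1} − x_{i+1}·y_i:
  -58, 11, -5, -20  ⇒  2A = -72, A = -36.
Then Σ (x_i + x_{i+1})·c_i = 593, so x̄ = 593 / (6·(-36)) = -593/216.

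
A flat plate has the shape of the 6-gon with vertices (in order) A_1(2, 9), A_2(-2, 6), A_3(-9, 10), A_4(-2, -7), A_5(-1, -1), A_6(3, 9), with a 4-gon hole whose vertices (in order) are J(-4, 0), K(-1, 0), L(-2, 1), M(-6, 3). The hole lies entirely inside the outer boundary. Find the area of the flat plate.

Outer boundary:
Apply the shoelace formula: 2A = Σ (x_i·y_{i+1} − x_{i+1}·y_i), indices taken mod 6.
Cross-terms: 30, 34, 83, -5, -6, 9  ⇒  Σ = 145
Area = |Σ|/2 = 72.5.
Hole:
Apply the shoelace (surveyor's) formula: 2A = Σ (x_i·y_{i+1} − x_{i+1}·y_i), indices taken mod 4.
Cross-terms: 0, -1, 0, 12  ⇒  Σ = 11
Area = |Σ|/2 = 5.5.
Net area = 72.5 − 5.5 = 67.

67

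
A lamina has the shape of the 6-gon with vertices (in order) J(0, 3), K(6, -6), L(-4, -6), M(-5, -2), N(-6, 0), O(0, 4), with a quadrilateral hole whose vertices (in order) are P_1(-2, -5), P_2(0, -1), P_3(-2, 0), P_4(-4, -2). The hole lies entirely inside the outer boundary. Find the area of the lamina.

Outer boundary:
Apply the shoelace formula: 2A = Σ (x_i·y_{i+1} − x_{i+1}·y_i), indices taken mod 6.
Cross-terms: -18, -60, -22, -12, -24, 0  ⇒  Σ = -136
Area = |Σ|/2 = 68.
Hole:
Apply the shoelace (surveyor's) formula: 2A = Σ (x_i·y_{i+1} − x_{i+1}·y_i), indices taken mod 4.
P_1→P_2: (-2)(-1) − (0)(-5) = 2
P_2→P_3: (0)(0) − (-2)(-1) = -2
P_3→P_4: (-2)(-2) − (-4)(0) = 4
P_4→P_1: (-4)(-5) − (-2)(-2) = 16
Σ = 20
Area = |Σ|/2 = 10.
Net area = 68 − 10 = 58.

58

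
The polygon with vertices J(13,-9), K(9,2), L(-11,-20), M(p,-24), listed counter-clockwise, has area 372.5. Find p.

Write out the shoelace sum; only the two edges meeting at M involve p:
2·Area = [((-11)·(-24) − p·(-20)) + (p·(-9) − 13·(-24))] + -51
       = 11·p + 525 = 745
⇒ p = 20.

20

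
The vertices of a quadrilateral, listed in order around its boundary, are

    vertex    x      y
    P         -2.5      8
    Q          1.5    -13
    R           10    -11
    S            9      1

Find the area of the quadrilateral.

158.75

Apply Gauss's area formula: 2A = Σ (x_i·y_{i+1} − x_{i+1}·y_i), indices taken mod 4.
P→Q: (-2.5)(-13) − (1.5)(8) = 20.5
Q→R: (1.5)(-11) − (10)(-13) = 113.5
R→S: (10)(1) − (9)(-11) = 109
S→P: (9)(8) − (-2.5)(1) = 74.5
Σ = 317.5
Area = |Σ|/2 = 158.75.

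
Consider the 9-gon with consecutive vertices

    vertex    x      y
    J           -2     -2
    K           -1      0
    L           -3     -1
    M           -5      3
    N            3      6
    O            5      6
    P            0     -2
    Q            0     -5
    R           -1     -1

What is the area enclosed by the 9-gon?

Σ = (-2) + (1) + (-14) + (-39) + (-12) + (-10) + (0) + (-5) + (0) = -81
Area = |Σ|/2 = 40.5.

40.5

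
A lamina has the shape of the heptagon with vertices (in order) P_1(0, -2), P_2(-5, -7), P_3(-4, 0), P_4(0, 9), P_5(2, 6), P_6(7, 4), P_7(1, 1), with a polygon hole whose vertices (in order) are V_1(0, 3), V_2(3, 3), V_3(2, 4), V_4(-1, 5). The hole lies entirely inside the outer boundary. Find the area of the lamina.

Outer boundary:
Apply Gauss's area formula: 2A = Σ (x_i·y_{i+1} − x_{i+1}·y_i), indices taken mod 7.
P_1→P_2: (0)(-7) − (-5)(-2) = -10
P_2→P_3: (-5)(0) − (-4)(-7) = -28
P_3→P_4: (-4)(9) − (0)(0) = -36
P_4→P_5: (0)(6) − (2)(9) = -18
P_5→P_6: (2)(4) − (7)(6) = -34
P_6→P_7: (7)(1) − (1)(4) = 3
P_7→P_1: (1)(-2) − (0)(1) = -2
Σ = -125
Area = |Σ|/2 = 62.5.
Hole:
Apply the surveyor's formula: 2A = Σ (x_i·y_{i+1} − x_{i+1}·y_i), indices taken mod 4.
V_1→V_2: (0)(3) − (3)(3) = -9
V_2→V_3: (3)(4) − (2)(3) = 6
V_3→V_4: (2)(5) − (-1)(4) = 14
V_4→V_1: (-1)(3) − (0)(5) = -3
Σ = 8
Area = |Σ|/2 = 4.
Net area = 62.5 − 4 = 58.5.

58.5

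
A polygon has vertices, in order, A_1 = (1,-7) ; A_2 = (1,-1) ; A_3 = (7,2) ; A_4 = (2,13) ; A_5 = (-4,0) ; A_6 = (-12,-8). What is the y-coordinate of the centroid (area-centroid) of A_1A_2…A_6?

51/139

Apply the surveyor's formula. First the cross-terms c_i = x_i·y_{i+1} − x_{i+1}·y_i:
  6, 9, 87, 52, 32, 92  ⇒  2A = 278, A = 139.
Then Σ (y_i + y_{i+1})·c_i = 306, so ȳ = 306 / (6·139) = 51/139.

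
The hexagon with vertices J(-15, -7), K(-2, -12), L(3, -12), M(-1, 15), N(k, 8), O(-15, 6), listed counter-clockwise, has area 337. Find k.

Write out the shoelace sum; only the two edges meeting at N involve k:
2·Area = [((-1)·8 − k·15) + (k·6 − (-15)·8)] + 454
       = -9·k + 566 = 674
⇒ k = -12.

-12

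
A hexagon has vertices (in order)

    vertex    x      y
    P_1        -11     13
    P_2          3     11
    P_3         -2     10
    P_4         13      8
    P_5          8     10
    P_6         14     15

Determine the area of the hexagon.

P_1→P_2: (-11)(11) − (3)(13) = -160
P_2→P_3: (3)(10) − (-2)(11) = 52
P_3→P_4: (-2)(8) − (13)(10) = -146
P_4→P_5: (13)(10) − (8)(8) = 66
P_5→P_6: (8)(15) − (14)(10) = -20
P_6→P_1: (14)(13) − (-11)(15) = 347
Σ = 139
Area = |Σ|/2 = 69.5.

69.5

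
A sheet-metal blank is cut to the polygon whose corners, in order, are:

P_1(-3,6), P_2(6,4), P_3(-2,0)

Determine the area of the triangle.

Apply the shoelace formula: 2A = Σ (x_i·y_{i+1} − x_{i+1}·y_i), indices taken mod 3.
Cross-terms: -48, 8, -12  ⇒  Σ = -52
Area = |Σ|/2 = 26.

26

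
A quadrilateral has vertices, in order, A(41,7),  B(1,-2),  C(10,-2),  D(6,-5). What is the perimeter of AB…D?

92

|AB| = √((-40)² + (-9)²) = √1681 = 41
|BC| = √((9)² + (0)²) = √81 = 9
|CD| = √((-4)² + (-3)²) = √25 = 5
|DA| = √((35)² + (12)²) = √1369 = 37
Perimeter = 41 + 9 + 5 + 37 = 92.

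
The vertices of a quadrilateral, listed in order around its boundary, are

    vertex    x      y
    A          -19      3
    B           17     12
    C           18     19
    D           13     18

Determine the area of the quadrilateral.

143

Apply Gauss's area formula: 2A = Σ (x_i·y_{i+1} − x_{i+1}·y_i), indices taken mod 4.
Cross-terms: -279, 107, 77, 381  ⇒  Σ = 286
Area = |Σ|/2 = 143.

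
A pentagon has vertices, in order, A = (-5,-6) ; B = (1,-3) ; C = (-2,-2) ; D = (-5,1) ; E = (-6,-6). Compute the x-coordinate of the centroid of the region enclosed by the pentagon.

Apply the shoelace formula. First the cross-terms c_i = x_i·y_{i+1} − x_{i+1}·y_i:
  21, -8, -12, 36, 6  ⇒  2A = 43, A = 21.5.
Then Σ (x_i + x_{i+1})·c_i = -454, so x̄ = -454 / (6·21.5) = -454/129.

-454/129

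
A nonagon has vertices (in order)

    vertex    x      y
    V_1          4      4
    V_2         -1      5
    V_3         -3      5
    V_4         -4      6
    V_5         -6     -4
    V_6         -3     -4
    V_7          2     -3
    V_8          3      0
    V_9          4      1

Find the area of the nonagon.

V_1→V_2: (4)(5) − (-1)(4) = 24
V_2→V_3: (-1)(5) − (-3)(5) = 10
V_3→V_4: (-3)(6) − (-4)(5) = 2
V_4→V_5: (-4)(-4) − (-6)(6) = 52
V_5→V_6: (-6)(-4) − (-3)(-4) = 12
V_6→V_7: (-3)(-3) − (2)(-4) = 17
V_7→V_8: (2)(0) − (3)(-3) = 9
V_8→V_9: (3)(1) − (4)(0) = 3
V_9→V_1: (4)(4) − (4)(1) = 12
Σ = 141
Area = |Σ|/2 = 70.5.

70.5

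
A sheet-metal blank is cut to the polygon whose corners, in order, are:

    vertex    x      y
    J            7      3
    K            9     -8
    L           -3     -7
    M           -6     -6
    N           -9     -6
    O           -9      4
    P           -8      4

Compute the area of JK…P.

179

Σ = (-83) + (-87) + (-24) + (-18) + (-90) + (-4) + (-52) = -358
Area = |Σ|/2 = 179.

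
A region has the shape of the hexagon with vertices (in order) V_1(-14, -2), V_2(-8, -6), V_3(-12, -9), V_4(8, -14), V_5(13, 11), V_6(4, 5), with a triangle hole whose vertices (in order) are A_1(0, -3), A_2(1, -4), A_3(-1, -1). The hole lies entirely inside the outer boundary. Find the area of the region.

330

Outer boundary:
Apply the surveyor's formula: 2A = Σ (x_i·y_{i+1} − x_{i+1}·y_i), indices taken mod 6.
Cross-terms: 68, 0, 240, 270, 21, 62  ⇒  Σ = 661
Area = |Σ|/2 = 330.5.
Hole:
Apply the shoelace (surveyor's) formula: 2A = Σ (x_i·y_{i+1} − x_{i+1}·y_i), indices taken mod 3.
Cross-terms: 3, -5, 3  ⇒  Σ = 1
Area = |Σ|/2 = 0.5.
Net area = 330.5 − 0.5 = 330.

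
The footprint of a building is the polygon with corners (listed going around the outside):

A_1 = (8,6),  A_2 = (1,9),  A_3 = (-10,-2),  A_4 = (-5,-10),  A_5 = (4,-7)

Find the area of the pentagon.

199.5

Apply the shoelace (surveyor's) formula: 2A = Σ (x_i·y_{i+1} − x_{i+1}·y_i), indices taken mod 5.
Σ = (66) + (88) + (90) + (75) + (80) = 399
Area = |Σ|/2 = 199.5.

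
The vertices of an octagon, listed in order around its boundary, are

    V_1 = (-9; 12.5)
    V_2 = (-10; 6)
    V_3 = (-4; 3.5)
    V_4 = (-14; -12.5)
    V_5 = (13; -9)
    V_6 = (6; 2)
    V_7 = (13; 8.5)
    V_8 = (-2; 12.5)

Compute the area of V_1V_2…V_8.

409.75

Cross-terms: 71, -11, 99, 288.5, 80, 25, 179.5, 87.5  ⇒  Σ = 819.5
Area = |Σ|/2 = 409.75.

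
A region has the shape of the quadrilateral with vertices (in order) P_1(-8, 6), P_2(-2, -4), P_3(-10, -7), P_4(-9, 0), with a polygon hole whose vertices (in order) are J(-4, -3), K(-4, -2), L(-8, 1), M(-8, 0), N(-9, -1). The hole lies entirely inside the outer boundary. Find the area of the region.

42

Outer boundary:
Apply Gauss's area formula: 2A = Σ (x_i·y_{i+1} − x_{i+1}·y_i), indices taken mod 4.
Σ = (44) + (-26) + (-63) + (-54) = -99
Area = |Σ|/2 = 49.5.
Hole:
Cross-terms: -4, -20, 8, 8, 23  ⇒  Σ = 15
Area = |Σ|/2 = 7.5.
Net area = 49.5 − 7.5 = 42.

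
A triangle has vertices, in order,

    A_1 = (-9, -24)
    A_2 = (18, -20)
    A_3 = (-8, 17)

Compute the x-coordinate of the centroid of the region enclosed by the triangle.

Apply the shoelace formula. First the cross-terms c_i = x_i·y_{i+1} − x_{i+1}·y_i:
  612, 146, 345  ⇒  2A = 1103, A = 551.5.
Then Σ (x_i + x_{i+1})·c_i = 1103, so x̄ = 1103 / (6·551.5) = 1/3.

1/3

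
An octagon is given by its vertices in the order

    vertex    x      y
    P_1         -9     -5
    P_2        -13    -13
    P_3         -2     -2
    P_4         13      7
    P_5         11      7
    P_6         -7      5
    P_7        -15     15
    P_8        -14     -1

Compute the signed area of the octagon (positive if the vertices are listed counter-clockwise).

Apply the shoelace (surveyor's) formula: 2A = Σ (x_i·y_{i+1} − x_{i+1}·y_i), indices taken mod 8.
P_1→P_2: (-9)(-13) − (-13)(-5) = 52
P_2→P_3: (-13)(-2) − (-2)(-13) = 0
P_3→P_4: (-2)(7) − (13)(-2) = 12
P_4→P_5: (13)(7) − (11)(7) = 14
P_5→P_6: (11)(5) − (-7)(7) = 104
P_6→P_7: (-7)(15) − (-15)(5) = -30
P_7→P_8: (-15)(-1) − (-14)(15) = 225
P_8→P_1: (-14)(-5) − (-9)(-1) = 61
Σ = 438
Signed area = Σ/2 = 219 (positive ⇒ counter-clockwise traversal).

219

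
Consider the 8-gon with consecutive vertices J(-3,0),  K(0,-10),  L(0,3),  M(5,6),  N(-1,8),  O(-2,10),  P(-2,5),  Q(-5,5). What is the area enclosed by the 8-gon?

Apply Gauss's area formula: 2A = Σ (x_i·y_{i+1} − x_{i+1}·y_i), indices taken mod 8.
Σ = (30) + (0) + (-15) + (46) + (6) + (10) + (15) + (15) = 107
Area = |Σ|/2 = 53.5.

53.5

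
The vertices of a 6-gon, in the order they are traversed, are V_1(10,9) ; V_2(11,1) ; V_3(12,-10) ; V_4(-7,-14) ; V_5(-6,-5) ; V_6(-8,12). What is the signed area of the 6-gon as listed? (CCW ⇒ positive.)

Σ = (-89) + (-122) + (-238) + (-49) + (-112) + (-192) = -802
Signed area = Σ/2 = -401 (negative ⇒ clockwise traversal).

-401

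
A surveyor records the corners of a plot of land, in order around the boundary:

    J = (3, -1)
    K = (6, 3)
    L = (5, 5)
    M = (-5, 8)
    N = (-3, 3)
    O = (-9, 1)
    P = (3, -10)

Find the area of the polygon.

121

Apply Gauss's area formula: 2A = Σ (x_i·y_{i+1} − x_{i+1}·y_i), indices taken mod 7.
Σ = (15) + (15) + (65) + (9) + (24) + (87) + (27) = 242
Area = |Σ|/2 = 121.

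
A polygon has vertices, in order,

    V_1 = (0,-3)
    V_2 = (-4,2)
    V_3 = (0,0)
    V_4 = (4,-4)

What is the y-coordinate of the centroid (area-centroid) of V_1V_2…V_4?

-4/3

Apply Gauss's area formula. First the cross-terms c_i = x_i·y_{i+1} − x_{i+1}·y_i:
  -12, 0, 0, -12  ⇒  2A = -24, A = -12.
Then Σ (y_i + y_{i+1})·c_i = 96, so ȳ = 96 / (6·(-12)) = -4/3.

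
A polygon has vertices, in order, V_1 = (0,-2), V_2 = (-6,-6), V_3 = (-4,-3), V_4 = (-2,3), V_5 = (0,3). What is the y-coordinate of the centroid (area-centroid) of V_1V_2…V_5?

Apply Gauss's area formula. First the cross-terms c_i = x_i·y_{i+1} − x_{i+1}·y_i:
  -12, -6, -18, -6, 0  ⇒  2A = -42, A = -21.
Then Σ (y_i + y_{i+1})·c_i = 114, so ȳ = 114 / (6·(-21)) = -19/21.

-19/21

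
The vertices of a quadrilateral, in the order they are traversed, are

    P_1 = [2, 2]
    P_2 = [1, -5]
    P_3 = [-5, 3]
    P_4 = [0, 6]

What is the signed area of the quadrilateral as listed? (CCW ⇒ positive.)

Apply Gauss's area formula: 2A = Σ (x_i·y_{i+1} − x_{i+1}·y_i), indices taken mod 4.
Σ = (-12) + (-22) + (-30) + (-12) = -76
Signed area = Σ/2 = -38 (negative ⇒ clockwise traversal).

-38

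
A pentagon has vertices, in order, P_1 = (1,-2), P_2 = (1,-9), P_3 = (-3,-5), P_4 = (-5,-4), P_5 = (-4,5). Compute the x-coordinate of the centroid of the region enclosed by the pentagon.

-257/135

Apply the shoelace (surveyor's) formula. First the cross-terms c_i = x_i·y_{i+1} − x_{i+1}·y_i:
  -7, -32, -13, -41, 3  ⇒  2A = -90, A = -45.
Then Σ (x_i + x_{i+1})·c_i = 514, so x̄ = 514 / (6·(-45)) = -257/135.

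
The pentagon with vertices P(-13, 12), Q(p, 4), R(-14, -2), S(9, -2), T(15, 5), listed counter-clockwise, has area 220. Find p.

-5

The doubled signed area Σ (x_i y_{i+1} − x_{i+1} y_i) is linear in p.
With p=0 it equals 370; the coefficient of p is -14 (from the two edges through Q).
So -14·p + 370 = 2·220 = 440 ⇒ p = -5.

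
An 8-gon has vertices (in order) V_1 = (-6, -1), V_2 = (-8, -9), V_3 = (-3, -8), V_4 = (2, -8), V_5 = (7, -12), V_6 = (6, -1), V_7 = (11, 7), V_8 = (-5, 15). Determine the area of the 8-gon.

284

Σ = (46) + (37) + (40) + (32) + (65) + (53) + (200) + (95) = 568
Area = |Σ|/2 = 284.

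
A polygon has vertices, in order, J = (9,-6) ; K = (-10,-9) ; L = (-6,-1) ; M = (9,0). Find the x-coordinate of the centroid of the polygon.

10/69

Apply the surveyor's formula. First the cross-terms c_i = x_i·y_{i+1} − x_{i+1}·y_i:
  -141, -44, 9, -54  ⇒  2A = -230, A = -115.
Then Σ (x_i + x_{i+1})·c_i = -100, so x̄ = -100 / (6·(-115)) = 10/69.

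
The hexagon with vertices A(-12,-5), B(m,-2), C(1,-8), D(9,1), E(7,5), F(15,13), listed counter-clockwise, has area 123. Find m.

The doubled signed area Σ (x_i y_{i+1} − x_{i+1} y_i) is linear in m.
With m=0 it equals 234; the coefficient of m is -3 (from the two edges through B).
So -3·m + 234 = 2·123 = 246 ⇒ m = -4.

-4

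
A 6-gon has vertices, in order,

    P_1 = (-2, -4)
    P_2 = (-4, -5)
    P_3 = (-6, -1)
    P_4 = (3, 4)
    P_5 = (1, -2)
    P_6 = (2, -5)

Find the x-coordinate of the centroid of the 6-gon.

Apply the surveyor's formula. First the cross-terms c_i = x_i·y_{i+1} − x_{i+1}·y_i:
  -6, -26, -21, -10, -1, -18  ⇒  2A = -82, A = -41.
Then Σ (x_i + x_{i+1})·c_i = 316, so x̄ = 316 / (6·(-41)) = -158/123.

-158/123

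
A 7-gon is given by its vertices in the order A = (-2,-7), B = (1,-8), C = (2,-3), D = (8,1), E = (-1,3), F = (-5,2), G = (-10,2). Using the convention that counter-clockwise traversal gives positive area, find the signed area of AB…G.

92

Apply the surveyor's formula: 2A = Σ (x_i·y_{i+1} − x_{i+1}·y_i), indices taken mod 7.
A→B: (-2)(-8) − (1)(-7) = 23
B→C: (1)(-3) − (2)(-8) = 13
C→D: (2)(1) − (8)(-3) = 26
D→E: (8)(3) − (-1)(1) = 25
E→F: (-1)(2) − (-5)(3) = 13
F→G: (-5)(2) − (-10)(2) = 10
G→A: (-10)(-7) − (-2)(2) = 74
Σ = 184
Signed area = Σ/2 = 92 (positive ⇒ counter-clockwise traversal).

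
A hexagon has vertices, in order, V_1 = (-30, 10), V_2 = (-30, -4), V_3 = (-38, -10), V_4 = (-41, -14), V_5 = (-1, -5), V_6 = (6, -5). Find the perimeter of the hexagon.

|V_1V_2| = √((0)² + (-14)²) = √196 = 14
|V_2V_3| = √((-8)² + (-6)²) = √100 = 10
|V_3V_4| = √((-3)² + (-4)²) = √25 = 5
|V_4V_5| = √((40)² + (9)²) = √1681 = 41
|V_5V_6| = √((7)² + (0)²) = √49 = 7
|V_6V_1| = √((-36)² + (15)²) = √1521 = 39
Perimeter = 14 + 10 + 5 + 41 + 7 + 39 = 116.

116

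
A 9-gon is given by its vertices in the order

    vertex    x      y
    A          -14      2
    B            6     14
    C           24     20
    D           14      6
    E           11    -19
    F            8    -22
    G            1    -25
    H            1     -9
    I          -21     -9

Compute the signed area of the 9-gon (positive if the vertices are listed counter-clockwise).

-755

Apply the shoelace formula: 2A = Σ (x_i·y_{i+1} − x_{i+1}·y_i), indices taken mod 9.
Cross-terms: -208, -216, -136, -332, -90, -178, 16, -198, -168  ⇒  Σ = -1510
Signed area = Σ/2 = -755 (negative ⇒ clockwise traversal).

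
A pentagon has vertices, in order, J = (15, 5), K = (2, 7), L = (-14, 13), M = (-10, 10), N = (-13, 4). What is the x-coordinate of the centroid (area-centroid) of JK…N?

Apply the shoelace formula. First the cross-terms c_i = x_i·y_{i+1} − x_{i+1}·y_i:
  95, 124, -10, 90, -125  ⇒  2A = 174, A = 87.
Then Σ (x_i + x_{i+1})·c_i = -1953, so x̄ = -1953 / (6·87) = -217/58.

-217/58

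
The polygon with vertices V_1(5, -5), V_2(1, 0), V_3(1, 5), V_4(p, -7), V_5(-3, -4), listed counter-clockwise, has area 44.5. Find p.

The doubled signed area Σ (x_i y_{i+1} − x_{i+1} y_i) is linear in p.
With p=0 it equals 17; the coefficient of p is -9 (from the two edges through V_4).
So -9·p + 17 = 2·44.5 = 89 ⇒ p = -8.

-8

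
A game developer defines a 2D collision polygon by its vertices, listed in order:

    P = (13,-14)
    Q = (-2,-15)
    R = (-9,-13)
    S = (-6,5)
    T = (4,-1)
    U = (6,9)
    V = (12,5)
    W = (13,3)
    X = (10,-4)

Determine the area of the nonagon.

Apply the shoelace (surveyor's) formula: 2A = Σ (x_i·y_{i+1} − x_{i+1}·y_i), indices taken mod 9.
P→Q: (13)(-15) − (-2)(-14) = -223
Q→R: (-2)(-13) − (-9)(-15) = -109
R→S: (-9)(5) − (-6)(-13) = -123
S→T: (-6)(-1) − (4)(5) = -14
T→U: (4)(9) − (6)(-1) = 42
U→V: (6)(5) − (12)(9) = -78
V→W: (12)(3) − (13)(5) = -29
W→X: (13)(-4) − (10)(3) = -82
X→P: (10)(-14) − (13)(-4) = -88
Σ = -704
Area = |Σ|/2 = 352.

352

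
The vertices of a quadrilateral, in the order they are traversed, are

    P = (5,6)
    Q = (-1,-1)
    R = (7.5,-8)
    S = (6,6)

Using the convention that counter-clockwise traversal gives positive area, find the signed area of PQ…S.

Apply the shoelace formula: 2A = Σ (x_i·y_{i+1} − x_{i+1}·y_i), indices taken mod 4.
Cross-terms: 1, 15.5, 93, 6  ⇒  Σ = 115.5
Signed area = Σ/2 = 57.75 (positive ⇒ counter-clockwise traversal).

57.75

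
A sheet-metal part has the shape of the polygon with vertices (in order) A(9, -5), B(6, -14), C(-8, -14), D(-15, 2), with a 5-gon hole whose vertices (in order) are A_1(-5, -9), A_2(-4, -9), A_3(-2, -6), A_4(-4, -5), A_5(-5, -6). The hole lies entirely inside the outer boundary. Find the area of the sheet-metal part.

223

Outer boundary:
Σ = (-96) + (-196) + (-226) + (57) = -461
Area = |Σ|/2 = 230.5.
Hole:
Σ = (9) + (6) + (-14) + (-1) + (15) = 15
Area = |Σ|/2 = 7.5.
Net area = 230.5 − 7.5 = 223.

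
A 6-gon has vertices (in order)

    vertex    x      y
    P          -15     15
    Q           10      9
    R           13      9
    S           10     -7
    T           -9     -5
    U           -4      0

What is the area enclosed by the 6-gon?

343

Apply Gauss's area formula: 2A = Σ (x_i·y_{i+1} − x_{i+1}·y_i), indices taken mod 6.
Σ = (-285) + (-27) + (-181) + (-113) + (-20) + (-60) = -686
Area = |Σ|/2 = 343.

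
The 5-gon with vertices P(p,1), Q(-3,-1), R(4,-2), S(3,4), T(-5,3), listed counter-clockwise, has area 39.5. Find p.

-5

The doubled signed area Σ (x_i y_{i+1} − x_{i+1} y_i) is linear in p.
With p=0 it equals 59; the coefficient of p is -4 (from the two edges through P).
So -4·p + 59 = 2·39.5 = 79 ⇒ p = -5.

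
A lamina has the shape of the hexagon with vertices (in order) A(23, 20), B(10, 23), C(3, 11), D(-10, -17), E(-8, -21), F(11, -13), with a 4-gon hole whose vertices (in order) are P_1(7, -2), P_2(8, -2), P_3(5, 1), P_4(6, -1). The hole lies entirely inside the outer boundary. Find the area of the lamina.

Outer boundary:
Apply the shoelace formula: 2A = Σ (x_i·y_{i+1} − x_{i+1}·y_i), indices taken mod 6.
Cross-terms: 329, 41, 59, 74, 335, 519  ⇒  Σ = 1357
Area = |Σ|/2 = 678.5.
Hole:
P_1→P_2: (7)(-2) − (8)(-2) = 2
P_2→P_3: (8)(1) − (5)(-2) = 18
P_3→P_4: (5)(-1) − (6)(1) = -11
P_4→P_1: (6)(-2) − (7)(-1) = -5
Σ = 4
Area = |Σ|/2 = 2.
Net area = 678.5 − 2 = 676.5.

676.5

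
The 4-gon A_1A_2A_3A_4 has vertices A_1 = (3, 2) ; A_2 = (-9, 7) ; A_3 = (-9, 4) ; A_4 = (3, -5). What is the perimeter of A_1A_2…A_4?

38

|A_1A_2| = √((-12)² + (5)²) = √169 = 13
|A_2A_3| = √((0)² + (-3)²) = √9 = 3
|A_3A_4| = √((12)² + (-9)²) = √225 = 15
|A_4A_1| = √((0)² + (7)²) = √49 = 7
Perimeter = 13 + 3 + 15 + 7 = 38.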